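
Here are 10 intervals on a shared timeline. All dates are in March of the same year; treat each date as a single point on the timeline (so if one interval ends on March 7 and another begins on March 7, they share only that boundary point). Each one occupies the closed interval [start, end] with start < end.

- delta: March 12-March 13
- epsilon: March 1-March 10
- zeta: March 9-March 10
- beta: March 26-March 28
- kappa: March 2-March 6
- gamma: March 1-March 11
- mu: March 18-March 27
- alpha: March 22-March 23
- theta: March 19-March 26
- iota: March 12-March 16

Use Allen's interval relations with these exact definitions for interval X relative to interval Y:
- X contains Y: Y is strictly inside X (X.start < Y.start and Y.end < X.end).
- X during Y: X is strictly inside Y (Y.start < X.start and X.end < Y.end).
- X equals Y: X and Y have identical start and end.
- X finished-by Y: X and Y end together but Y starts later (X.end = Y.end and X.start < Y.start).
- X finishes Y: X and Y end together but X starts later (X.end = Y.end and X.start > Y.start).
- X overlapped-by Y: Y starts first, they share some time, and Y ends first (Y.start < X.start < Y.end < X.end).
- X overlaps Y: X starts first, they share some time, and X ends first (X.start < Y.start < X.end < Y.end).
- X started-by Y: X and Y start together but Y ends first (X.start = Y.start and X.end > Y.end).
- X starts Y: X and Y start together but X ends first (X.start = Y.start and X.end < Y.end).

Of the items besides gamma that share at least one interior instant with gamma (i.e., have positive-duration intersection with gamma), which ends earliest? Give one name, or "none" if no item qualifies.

kappa

Target gamma = [March 1, March 11].
alpha [March 22, March 23] → after → excluded.
beta [March 26, March 28] → after → excluded.
delta [March 12, March 13] → after → excluded.
epsilon [March 1, March 10] → starts → candidate.
iota [March 12, March 16] → after → excluded.
kappa [March 2, March 6] → during → candidate.
mu [March 18, March 27] → after → excluded.
theta [March 19, March 26] → after → excluded.
zeta [March 9, March 10] → during → candidate.
Among candidates, earliest end is March 6 → kappa.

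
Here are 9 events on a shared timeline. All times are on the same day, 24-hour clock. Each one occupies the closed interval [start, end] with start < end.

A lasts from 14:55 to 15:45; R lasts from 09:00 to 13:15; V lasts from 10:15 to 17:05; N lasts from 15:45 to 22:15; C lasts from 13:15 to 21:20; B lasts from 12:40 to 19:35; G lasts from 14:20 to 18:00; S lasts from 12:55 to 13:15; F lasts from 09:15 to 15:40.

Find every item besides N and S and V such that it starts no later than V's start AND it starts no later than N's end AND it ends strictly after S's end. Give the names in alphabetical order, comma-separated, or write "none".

F

Conditions: its start is no later than V's start (X.start <= 10:15) AND its start is no later than N's end (X.start <= 22:15) AND its end is strictly after S's end (X.end > 13:15).
A: start 14:55 <= 10:15? ✗; start 14:55 <= 22:15? ✓; end 15:45 > 13:15? ✓ → no.
B: start 12:40 <= 10:15? ✗; start 12:40 <= 22:15? ✓; end 19:35 > 13:15? ✓ → no.
C: start 13:15 <= 10:15? ✗; start 13:15 <= 22:15? ✓; end 21:20 > 13:15? ✓ → no.
F: start 09:15 <= 10:15? ✓; start 09:15 <= 22:15? ✓; end 15:40 > 13:15? ✓ → yes.
G: start 14:20 <= 10:15? ✗; start 14:20 <= 22:15? ✓; end 18:00 > 13:15? ✓ → no.
R: start 09:00 <= 10:15? ✓; start 09:00 <= 22:15? ✓; end 13:15 > 13:15? ✗ → no.
Result: F.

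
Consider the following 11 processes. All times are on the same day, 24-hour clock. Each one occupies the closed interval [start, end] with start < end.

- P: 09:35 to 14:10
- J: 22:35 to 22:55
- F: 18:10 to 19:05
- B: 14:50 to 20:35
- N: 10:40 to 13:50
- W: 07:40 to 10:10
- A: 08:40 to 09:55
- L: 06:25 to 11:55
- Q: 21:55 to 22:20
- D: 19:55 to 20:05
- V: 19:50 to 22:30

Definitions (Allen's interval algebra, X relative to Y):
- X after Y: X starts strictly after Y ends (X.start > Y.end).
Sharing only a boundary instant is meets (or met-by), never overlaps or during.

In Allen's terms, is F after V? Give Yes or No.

No

F = [18:10, 19:05], V = [19:50, 22:30].
Actual relation of F to V: before.
Asked whether 'after' holds → No.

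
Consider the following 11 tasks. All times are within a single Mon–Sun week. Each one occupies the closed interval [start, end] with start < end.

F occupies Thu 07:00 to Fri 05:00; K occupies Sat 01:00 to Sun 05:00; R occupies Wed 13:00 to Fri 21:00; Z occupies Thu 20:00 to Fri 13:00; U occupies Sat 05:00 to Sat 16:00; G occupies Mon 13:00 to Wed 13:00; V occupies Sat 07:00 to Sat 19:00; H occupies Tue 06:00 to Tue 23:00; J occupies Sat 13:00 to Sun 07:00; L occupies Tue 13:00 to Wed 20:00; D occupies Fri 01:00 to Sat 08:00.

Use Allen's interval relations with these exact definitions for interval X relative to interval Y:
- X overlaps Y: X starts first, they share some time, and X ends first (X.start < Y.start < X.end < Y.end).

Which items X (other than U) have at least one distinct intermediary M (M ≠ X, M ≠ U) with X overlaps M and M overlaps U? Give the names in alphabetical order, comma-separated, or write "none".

F, R, Z

Target U = [Sat 05:00, Sat 16:00].
Intermediaries M with M overlaps U: D.
Via D — items with X overlaps D: F, R, Z.
Union: F, R, Z.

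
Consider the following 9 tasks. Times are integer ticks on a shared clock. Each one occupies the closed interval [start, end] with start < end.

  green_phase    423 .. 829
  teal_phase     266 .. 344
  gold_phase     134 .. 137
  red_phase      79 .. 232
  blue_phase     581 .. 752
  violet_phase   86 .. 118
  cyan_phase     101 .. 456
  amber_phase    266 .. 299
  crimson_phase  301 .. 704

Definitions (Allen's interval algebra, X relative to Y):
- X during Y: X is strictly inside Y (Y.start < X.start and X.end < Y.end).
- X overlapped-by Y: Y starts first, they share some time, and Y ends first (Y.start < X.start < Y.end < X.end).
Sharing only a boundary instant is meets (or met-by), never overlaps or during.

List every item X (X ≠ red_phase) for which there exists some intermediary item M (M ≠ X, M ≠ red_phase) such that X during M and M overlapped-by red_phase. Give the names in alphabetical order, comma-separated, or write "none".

Target red_phase = [79, 232].
Intermediaries M with M overlapped-by red_phase: cyan_phase.
Via cyan_phase — items with X during cyan_phase: amber_phase, gold_phase, teal_phase.
Union: amber_phase, gold_phase, teal_phase.

amber_phase, gold_phase, teal_phase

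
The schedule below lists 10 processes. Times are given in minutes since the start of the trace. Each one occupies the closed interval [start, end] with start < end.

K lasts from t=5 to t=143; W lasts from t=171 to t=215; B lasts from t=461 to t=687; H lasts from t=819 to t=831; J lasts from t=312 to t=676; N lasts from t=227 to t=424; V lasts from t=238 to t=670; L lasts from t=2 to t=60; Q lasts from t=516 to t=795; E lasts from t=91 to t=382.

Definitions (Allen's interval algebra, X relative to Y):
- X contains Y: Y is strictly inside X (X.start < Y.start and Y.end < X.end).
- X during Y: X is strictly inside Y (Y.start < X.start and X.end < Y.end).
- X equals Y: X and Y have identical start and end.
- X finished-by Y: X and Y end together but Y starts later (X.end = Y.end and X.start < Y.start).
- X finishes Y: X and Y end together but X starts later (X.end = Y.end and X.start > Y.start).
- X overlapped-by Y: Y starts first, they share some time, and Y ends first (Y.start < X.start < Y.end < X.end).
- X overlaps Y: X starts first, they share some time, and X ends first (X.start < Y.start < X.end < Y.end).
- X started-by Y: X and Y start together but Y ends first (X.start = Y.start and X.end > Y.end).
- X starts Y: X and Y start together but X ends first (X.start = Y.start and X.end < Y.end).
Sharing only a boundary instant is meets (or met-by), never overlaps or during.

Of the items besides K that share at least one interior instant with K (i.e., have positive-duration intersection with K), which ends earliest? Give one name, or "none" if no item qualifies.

L

Target K = [t=5, t=143].
B [t=461, t=687] → after → excluded.
E [t=91, t=382] → overlapped-by → candidate.
H [t=819, t=831] → after → excluded.
J [t=312, t=676] → after → excluded.
L [t=2, t=60] → overlaps → candidate.
N [t=227, t=424] → after → excluded.
Q [t=516, t=795] → after → excluded.
V [t=238, t=670] → after → excluded.
W [t=171, t=215] → after → excluded.
Among candidates, earliest end is t=60 → L.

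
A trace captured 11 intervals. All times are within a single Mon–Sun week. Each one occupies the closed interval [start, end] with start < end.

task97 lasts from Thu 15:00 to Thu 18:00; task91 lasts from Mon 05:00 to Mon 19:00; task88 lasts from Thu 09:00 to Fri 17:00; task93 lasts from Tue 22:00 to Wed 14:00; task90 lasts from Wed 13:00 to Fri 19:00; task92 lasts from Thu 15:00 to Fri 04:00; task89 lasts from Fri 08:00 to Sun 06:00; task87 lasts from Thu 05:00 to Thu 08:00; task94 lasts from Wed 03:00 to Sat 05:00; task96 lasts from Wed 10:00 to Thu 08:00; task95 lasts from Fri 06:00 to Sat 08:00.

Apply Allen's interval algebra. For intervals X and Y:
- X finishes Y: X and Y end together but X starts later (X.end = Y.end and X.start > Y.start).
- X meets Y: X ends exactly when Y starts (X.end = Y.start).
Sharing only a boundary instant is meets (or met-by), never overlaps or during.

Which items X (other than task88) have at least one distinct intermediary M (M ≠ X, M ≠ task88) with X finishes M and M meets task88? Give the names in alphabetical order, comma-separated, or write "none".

none

Target task88 = [Thu 09:00, Fri 17:00].
Intermediaries M with M meets task88: none.
Union: none.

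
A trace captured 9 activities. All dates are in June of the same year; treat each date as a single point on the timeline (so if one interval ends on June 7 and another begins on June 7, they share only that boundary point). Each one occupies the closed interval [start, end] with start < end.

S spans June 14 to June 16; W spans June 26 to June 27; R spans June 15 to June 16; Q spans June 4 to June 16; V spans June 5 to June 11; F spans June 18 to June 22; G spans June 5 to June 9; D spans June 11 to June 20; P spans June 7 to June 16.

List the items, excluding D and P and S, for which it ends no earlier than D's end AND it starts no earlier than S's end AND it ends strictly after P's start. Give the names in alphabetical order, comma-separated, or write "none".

Conditions: its end is no earlier than D's end (X.end >= June 20) AND its start is no earlier than S's end (X.start >= June 16) AND its end is strictly after P's start (X.end > June 7).
F: end June 22 >= June 20? ✓; start June 18 >= June 16? ✓; end June 22 > June 7? ✓ → yes.
G: end June 9 >= June 20? ✗; start June 5 >= June 16? ✗; end June 9 > June 7? ✓ → no.
Q: end June 16 >= June 20? ✗; start June 4 >= June 16? ✗; end June 16 > June 7? ✓ → no.
R: end June 16 >= June 20? ✗; start June 15 >= June 16? ✗; end June 16 > June 7? ✓ → no.
V: end June 11 >= June 20? ✗; start June 5 >= June 16? ✗; end June 11 > June 7? ✓ → no.
W: end June 27 >= June 20? ✓; start June 26 >= June 16? ✓; end June 27 > June 7? ✓ → yes.
Result: F, W.

F, W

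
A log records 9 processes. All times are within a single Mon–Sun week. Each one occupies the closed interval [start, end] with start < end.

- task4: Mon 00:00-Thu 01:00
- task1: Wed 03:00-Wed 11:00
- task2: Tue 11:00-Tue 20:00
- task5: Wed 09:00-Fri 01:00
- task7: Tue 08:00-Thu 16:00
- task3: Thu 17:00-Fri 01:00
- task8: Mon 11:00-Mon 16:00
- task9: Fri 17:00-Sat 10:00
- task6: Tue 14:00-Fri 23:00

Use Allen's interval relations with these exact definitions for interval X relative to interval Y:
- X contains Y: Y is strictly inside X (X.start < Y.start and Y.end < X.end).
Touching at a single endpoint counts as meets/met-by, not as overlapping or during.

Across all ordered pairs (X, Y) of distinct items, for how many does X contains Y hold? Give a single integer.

Checking all 72 ordered pairs for relation 'contains'; matching pairs in alphabetical order:
(task4, task1): task4 contains task1 ✓
(task4, task2): task4 contains task2 ✓
(task4, task8): task4 contains task8 ✓
(task6, task1): task6 contains task1 ✓
(task6, task3): task6 contains task3 ✓
(task6, task5): task6 contains task5 ✓
(task7, task1): task7 contains task1 ✓
(task7, task2): task7 contains task2 ✓
Count: 8.

8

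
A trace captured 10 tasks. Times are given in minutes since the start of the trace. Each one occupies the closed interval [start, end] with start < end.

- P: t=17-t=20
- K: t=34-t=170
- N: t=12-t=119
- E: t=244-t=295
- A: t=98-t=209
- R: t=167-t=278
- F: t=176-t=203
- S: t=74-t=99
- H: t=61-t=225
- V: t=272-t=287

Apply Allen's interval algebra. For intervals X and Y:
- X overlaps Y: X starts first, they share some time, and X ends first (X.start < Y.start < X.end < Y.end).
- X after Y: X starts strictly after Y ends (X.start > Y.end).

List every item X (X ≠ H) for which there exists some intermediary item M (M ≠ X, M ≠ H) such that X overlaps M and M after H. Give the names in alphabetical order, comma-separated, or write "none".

Target H = [t=61, t=225].
Intermediaries M with M after H: E, V.
Via E — items with X overlaps E: R.
Via V — items with X overlaps V: R.
Union: R.

R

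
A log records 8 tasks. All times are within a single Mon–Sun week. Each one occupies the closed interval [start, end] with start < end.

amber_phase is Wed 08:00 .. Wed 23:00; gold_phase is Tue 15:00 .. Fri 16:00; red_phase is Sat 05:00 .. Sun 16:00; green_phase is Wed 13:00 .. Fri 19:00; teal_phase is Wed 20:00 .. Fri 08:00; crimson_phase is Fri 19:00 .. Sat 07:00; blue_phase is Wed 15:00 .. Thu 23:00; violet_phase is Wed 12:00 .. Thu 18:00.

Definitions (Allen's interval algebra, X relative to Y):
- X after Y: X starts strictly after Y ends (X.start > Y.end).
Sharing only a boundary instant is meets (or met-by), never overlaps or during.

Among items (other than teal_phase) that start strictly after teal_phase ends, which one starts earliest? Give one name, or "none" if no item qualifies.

crimson_phase

Target teal_phase = [Wed 20:00, Fri 08:00].
amber_phase [Wed 08:00, Wed 23:00] → overlaps → excluded.
blue_phase [Wed 15:00, Thu 23:00] → overlaps → excluded.
crimson_phase [Fri 19:00, Sat 07:00] → after → candidate.
gold_phase [Tue 15:00, Fri 16:00] → contains → excluded.
green_phase [Wed 13:00, Fri 19:00] → contains → excluded.
red_phase [Sat 05:00, Sun 16:00] → after → candidate.
violet_phase [Wed 12:00, Thu 18:00] → overlaps → excluded.
Among candidates, earliest start is Fri 19:00 → crimson_phase.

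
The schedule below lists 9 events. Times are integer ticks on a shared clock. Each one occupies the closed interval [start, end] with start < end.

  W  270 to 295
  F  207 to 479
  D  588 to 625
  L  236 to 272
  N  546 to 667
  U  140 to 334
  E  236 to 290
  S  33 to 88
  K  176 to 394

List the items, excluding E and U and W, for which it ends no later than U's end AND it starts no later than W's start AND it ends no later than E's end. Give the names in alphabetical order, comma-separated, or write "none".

L, S

Conditions: its end is no later than U's end (X.end <= 334) AND its start is no later than W's start (X.start <= 270) AND its end is no later than E's end (X.end <= 290).
D: end 625 <= 334? ✗; start 588 <= 270? ✗; end 625 <= 290? ✗ → no.
F: end 479 <= 334? ✗; start 207 <= 270? ✓; end 479 <= 290? ✗ → no.
K: end 394 <= 334? ✗; start 176 <= 270? ✓; end 394 <= 290? ✗ → no.
L: end 272 <= 334? ✓; start 236 <= 270? ✓; end 272 <= 290? ✓ → yes.
N: end 667 <= 334? ✗; start 546 <= 270? ✗; end 667 <= 290? ✗ → no.
S: end 88 <= 334? ✓; start 33 <= 270? ✓; end 88 <= 290? ✓ → yes.
Result: L, S.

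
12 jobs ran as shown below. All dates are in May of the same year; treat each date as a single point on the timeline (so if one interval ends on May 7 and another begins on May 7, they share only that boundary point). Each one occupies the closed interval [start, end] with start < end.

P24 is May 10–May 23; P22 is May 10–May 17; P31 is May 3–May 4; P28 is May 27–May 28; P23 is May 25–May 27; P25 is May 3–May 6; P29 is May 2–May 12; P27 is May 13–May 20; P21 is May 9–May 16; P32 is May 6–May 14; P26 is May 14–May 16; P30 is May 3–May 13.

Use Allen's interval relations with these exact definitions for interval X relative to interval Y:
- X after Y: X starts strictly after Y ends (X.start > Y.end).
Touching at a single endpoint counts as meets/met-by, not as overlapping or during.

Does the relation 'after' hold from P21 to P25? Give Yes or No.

P21 = [May 9, May 16], P25 = [May 3, May 6].
Actual relation of P21 to P25: after.
Asked whether 'after' holds → Yes.

Yes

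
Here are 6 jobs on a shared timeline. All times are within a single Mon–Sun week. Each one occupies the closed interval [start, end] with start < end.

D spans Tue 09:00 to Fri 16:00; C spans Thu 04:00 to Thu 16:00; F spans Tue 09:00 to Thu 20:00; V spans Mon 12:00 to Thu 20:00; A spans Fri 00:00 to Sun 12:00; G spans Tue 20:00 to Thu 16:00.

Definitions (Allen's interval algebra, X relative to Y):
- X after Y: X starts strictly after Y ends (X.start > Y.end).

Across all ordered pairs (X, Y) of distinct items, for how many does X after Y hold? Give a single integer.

Checking all 30 ordered pairs for relation 'after'; matching pairs in alphabetical order:
(A, C): A after C ✓
(A, F): A after F ✓
(A, G): A after G ✓
(A, V): A after V ✓
Count: 4.

4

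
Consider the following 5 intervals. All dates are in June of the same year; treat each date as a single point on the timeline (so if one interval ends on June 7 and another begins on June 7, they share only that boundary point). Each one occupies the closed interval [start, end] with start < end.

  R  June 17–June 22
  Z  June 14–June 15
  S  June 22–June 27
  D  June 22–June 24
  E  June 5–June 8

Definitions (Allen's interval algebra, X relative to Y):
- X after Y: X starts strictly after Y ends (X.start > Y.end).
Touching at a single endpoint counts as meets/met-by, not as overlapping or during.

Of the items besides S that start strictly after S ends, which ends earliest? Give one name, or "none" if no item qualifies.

none

Target S = [June 22, June 27].
D [June 22, June 24] → starts → excluded.
E [June 5, June 8] → before → excluded.
R [June 17, June 22] → meets → excluded.
Z [June 14, June 15] → before → excluded.
No candidates → none.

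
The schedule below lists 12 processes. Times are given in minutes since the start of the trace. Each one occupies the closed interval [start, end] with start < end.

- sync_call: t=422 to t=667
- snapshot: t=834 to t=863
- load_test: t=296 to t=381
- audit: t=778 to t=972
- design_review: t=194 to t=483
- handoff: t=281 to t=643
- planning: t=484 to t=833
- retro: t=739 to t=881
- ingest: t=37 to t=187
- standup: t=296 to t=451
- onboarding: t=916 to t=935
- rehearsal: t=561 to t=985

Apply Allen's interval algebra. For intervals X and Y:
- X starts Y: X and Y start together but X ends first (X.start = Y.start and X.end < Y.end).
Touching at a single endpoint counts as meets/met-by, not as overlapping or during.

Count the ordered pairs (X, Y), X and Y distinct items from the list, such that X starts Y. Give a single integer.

1

Checking all 132 ordered pairs for relation 'starts'; matching pairs in alphabetical order:
(load_test, standup): load_test starts standup ✓
Count: 1.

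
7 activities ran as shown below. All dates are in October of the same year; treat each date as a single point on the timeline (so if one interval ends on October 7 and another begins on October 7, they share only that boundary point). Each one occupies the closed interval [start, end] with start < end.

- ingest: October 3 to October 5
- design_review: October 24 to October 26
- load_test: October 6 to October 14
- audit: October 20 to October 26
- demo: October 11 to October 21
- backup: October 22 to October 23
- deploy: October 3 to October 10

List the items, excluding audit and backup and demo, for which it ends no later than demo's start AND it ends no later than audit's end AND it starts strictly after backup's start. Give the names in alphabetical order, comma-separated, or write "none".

none

Conditions: its end is no later than demo's start (X.end <= October 11) AND its end is no later than audit's end (X.end <= October 26) AND its start is strictly after backup's start (X.start > October 22).
deploy: end October 10 <= October 11? ✓; end October 10 <= October 26? ✓; start October 3 > October 22? ✗ → no.
design_review: end October 26 <= October 11? ✗; end October 26 <= October 26? ✓; start October 24 > October 22? ✓ → no.
ingest: end October 5 <= October 11? ✓; end October 5 <= October 26? ✓; start October 3 > October 22? ✗ → no.
load_test: end October 14 <= October 11? ✗; end October 14 <= October 26? ✓; start October 6 > October 22? ✗ → no.
Result: none.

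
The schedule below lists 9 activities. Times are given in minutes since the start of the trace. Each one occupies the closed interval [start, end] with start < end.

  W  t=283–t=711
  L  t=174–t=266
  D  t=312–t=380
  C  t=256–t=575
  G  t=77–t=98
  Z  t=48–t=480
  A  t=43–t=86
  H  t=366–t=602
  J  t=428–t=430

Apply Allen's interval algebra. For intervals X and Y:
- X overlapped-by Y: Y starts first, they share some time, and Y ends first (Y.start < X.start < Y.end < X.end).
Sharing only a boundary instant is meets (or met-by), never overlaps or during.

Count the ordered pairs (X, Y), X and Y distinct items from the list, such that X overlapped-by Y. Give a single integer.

Checking all 72 ordered pairs for relation 'overlapped-by'; matching pairs in alphabetical order:
(C, L): C overlapped-by L ✓
(C, Z): C overlapped-by Z ✓
(G, A): G overlapped-by A ✓
(H, C): H overlapped-by C ✓
(H, D): H overlapped-by D ✓
(H, Z): H overlapped-by Z ✓
(W, C): W overlapped-by C ✓
(W, Z): W overlapped-by Z ✓
(Z, A): Z overlapped-by A ✓
Count: 9.

9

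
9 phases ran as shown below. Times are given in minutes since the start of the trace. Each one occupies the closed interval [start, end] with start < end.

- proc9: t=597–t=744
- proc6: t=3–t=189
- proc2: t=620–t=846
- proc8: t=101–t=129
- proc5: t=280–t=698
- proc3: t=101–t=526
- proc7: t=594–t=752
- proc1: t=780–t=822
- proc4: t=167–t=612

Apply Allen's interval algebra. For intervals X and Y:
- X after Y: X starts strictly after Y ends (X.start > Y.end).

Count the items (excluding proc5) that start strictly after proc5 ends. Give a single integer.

Target proc5 = [t=280, t=698].
proc1 [t=780, t=822] → after → counts.
proc2 [t=620, t=846] → overlapped-by → no.
proc3 [t=101, t=526] → overlaps → no.
proc4 [t=167, t=612] → overlaps → no.
proc6 [t=3, t=189] → before → no.
proc7 [t=594, t=752] → overlapped-by → no.
proc8 [t=101, t=129] → before → no.
proc9 [t=597, t=744] → overlapped-by → no.
Total: 1.

1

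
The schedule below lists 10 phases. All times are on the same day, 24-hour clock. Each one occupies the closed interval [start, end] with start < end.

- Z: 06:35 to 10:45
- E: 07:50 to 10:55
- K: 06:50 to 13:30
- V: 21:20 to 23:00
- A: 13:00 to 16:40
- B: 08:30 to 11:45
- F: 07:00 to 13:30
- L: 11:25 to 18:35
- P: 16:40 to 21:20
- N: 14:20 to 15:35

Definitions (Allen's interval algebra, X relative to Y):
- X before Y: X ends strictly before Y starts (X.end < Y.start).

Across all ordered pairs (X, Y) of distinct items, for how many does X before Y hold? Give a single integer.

Checking all 90 ordered pairs for relation 'before'; matching pairs in alphabetical order:
(A, V): A before V ✓
(B, A): B before A ✓
(B, N): B before N ✓
(B, P): B before P ✓
(B, V): B before V ✓
(E, A): E before A ✓
(E, L): E before L ✓
(E, N): E before N ✓
(E, P): E before P ✓
(E, V): E before V ✓
(F, N): F before N ✓
(F, P): F before P ✓
(F, V): F before V ✓
(K, N): K before N ✓
(K, P): K before P ✓
(K, V): K before V ✓
(L, V): L before V ✓
(N, P): N before P ✓
(N, V): N before V ✓
(Z, A): Z before A ✓
(Z, L): Z before L ✓
(Z, N): Z before N ✓
(Z, P): Z before P ✓
(Z, V): Z before V ✓
Count: 24.

24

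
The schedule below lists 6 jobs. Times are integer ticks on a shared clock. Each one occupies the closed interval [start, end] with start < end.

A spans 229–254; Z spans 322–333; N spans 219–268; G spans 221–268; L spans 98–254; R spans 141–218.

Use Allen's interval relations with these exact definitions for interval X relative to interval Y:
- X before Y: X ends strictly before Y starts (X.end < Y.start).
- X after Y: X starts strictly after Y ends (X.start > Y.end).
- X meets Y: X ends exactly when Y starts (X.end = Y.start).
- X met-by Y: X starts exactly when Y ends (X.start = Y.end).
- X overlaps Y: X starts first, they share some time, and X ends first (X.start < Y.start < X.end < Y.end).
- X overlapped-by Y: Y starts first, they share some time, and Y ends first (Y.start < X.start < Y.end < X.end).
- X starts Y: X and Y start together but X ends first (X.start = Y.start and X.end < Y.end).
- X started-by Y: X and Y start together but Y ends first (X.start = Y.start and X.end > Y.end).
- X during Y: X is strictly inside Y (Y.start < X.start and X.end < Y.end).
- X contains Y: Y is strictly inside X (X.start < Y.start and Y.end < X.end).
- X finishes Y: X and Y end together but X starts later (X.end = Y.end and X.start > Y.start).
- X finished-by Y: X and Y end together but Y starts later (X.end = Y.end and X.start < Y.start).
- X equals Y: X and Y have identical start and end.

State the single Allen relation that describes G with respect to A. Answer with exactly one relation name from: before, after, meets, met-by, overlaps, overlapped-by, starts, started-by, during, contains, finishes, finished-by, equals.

G = [221, 268]; A = [229, 254].
Compare endpoints: G.start < A.start, G.start < A.end, G.end > A.start, G.end > A.end.
That pattern is 'contains'.

contains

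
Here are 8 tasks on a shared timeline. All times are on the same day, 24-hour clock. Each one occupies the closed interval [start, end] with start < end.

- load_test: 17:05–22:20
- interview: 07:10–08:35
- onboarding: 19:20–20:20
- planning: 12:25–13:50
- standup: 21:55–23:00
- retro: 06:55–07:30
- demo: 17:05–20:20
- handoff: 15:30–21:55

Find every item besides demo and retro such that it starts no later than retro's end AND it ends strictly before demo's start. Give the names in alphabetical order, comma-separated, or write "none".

Conditions: its start is no later than retro's end (X.start <= 07:30) AND its end is strictly before demo's start (X.end < 17:05).
handoff: start 15:30 <= 07:30? ✗; end 21:55 < 17:05? ✗ → no.
interview: start 07:10 <= 07:30? ✓; end 08:35 < 17:05? ✓ → yes.
load_test: start 17:05 <= 07:30? ✗; end 22:20 < 17:05? ✗ → no.
onboarding: start 19:20 <= 07:30? ✗; end 20:20 < 17:05? ✗ → no.
planning: start 12:25 <= 07:30? ✗; end 13:50 < 17:05? ✓ → no.
standup: start 21:55 <= 07:30? ✗; end 23:00 < 17:05? ✗ → no.
Result: interview.

interview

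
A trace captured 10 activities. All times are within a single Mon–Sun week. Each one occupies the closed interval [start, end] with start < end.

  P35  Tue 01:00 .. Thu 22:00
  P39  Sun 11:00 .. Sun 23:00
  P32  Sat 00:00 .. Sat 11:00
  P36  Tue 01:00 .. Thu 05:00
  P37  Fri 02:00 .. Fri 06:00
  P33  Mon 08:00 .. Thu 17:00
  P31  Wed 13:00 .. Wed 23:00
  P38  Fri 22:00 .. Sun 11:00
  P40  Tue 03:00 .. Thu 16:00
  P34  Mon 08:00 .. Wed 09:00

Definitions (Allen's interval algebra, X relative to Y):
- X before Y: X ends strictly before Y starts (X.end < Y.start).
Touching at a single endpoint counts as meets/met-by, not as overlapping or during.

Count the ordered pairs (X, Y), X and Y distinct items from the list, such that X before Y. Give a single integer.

Checking all 90 ordered pairs for relation 'before'; matching pairs in alphabetical order:
(P31, P32): P31 before P32 ✓
(P31, P37): P31 before P37 ✓
(P31, P38): P31 before P38 ✓
(P31, P39): P31 before P39 ✓
(P32, P39): P32 before P39 ✓
(P33, P32): P33 before P32 ✓
(P33, P37): P33 before P37 ✓
(P33, P38): P33 before P38 ✓
(P33, P39): P33 before P39 ✓
(P34, P31): P34 before P31 ✓
(P34, P32): P34 before P32 ✓
(P34, P37): P34 before P37 ✓
(P34, P38): P34 before P38 ✓
(P34, P39): P34 before P39 ✓
(P35, P32): P35 before P32 ✓
(P35, P37): P35 before P37 ✓
(P35, P38): P35 before P38 ✓
(P35, P39): P35 before P39 ✓
(P36, P32): P36 before P32 ✓
(P36, P37): P36 before P37 ✓
(P36, P38): P36 before P38 ✓
(P36, P39): P36 before P39 ✓
(P37, P32): P37 before P32 ✓
(P37, P38): P37 before P38 ✓
... plus 5 further pairs not listed.
Count: 29.

29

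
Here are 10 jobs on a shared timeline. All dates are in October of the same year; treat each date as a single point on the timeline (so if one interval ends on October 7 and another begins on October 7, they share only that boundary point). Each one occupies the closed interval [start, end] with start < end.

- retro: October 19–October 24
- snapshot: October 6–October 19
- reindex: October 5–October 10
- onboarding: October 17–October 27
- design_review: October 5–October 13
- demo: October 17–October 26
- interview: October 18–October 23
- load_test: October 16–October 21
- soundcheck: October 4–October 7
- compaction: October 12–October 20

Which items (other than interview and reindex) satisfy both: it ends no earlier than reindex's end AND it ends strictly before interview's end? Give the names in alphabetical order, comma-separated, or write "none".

compaction, design_review, load_test, snapshot

Conditions: its end is no earlier than reindex's end (X.end >= October 10) AND its end is strictly before interview's end (X.end < October 23).
compaction: end October 20 >= October 10? ✓; end October 20 < October 23? ✓ → yes.
demo: end October 26 >= October 10? ✓; end October 26 < October 23? ✗ → no.
design_review: end October 13 >= October 10? ✓; end October 13 < October 23? ✓ → yes.
load_test: end October 21 >= October 10? ✓; end October 21 < October 23? ✓ → yes.
onboarding: end October 27 >= October 10? ✓; end October 27 < October 23? ✗ → no.
retro: end October 24 >= October 10? ✓; end October 24 < October 23? ✗ → no.
snapshot: end October 19 >= October 10? ✓; end October 19 < October 23? ✓ → yes.
soundcheck: end October 7 >= October 10? ✗; end October 7 < October 23? ✓ → no.
Result: compaction, design_review, load_test, snapshot.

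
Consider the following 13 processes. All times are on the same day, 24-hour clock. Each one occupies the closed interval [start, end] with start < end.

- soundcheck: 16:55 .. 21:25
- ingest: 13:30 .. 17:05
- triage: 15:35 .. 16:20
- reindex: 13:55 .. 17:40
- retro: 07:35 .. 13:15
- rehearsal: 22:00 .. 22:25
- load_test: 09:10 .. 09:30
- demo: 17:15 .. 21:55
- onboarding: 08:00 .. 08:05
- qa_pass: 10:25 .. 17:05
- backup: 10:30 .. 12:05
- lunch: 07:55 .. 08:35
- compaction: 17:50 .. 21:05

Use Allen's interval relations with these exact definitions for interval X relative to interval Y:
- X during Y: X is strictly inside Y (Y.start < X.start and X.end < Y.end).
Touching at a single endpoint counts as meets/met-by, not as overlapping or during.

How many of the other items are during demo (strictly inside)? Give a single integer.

Target demo = [17:15, 21:55].
backup [10:30, 12:05] → before → no.
compaction [17:50, 21:05] → during → counts.
ingest [13:30, 17:05] → before → no.
load_test [09:10, 09:30] → before → no.
lunch [07:55, 08:35] → before → no.
onboarding [08:00, 08:05] → before → no.
qa_pass [10:25, 17:05] → before → no.
rehearsal [22:00, 22:25] → after → no.
reindex [13:55, 17:40] → overlaps → no.
retro [07:35, 13:15] → before → no.
soundcheck [16:55, 21:25] → overlaps → no.
triage [15:35, 16:20] → before → no.
Total: 1.

1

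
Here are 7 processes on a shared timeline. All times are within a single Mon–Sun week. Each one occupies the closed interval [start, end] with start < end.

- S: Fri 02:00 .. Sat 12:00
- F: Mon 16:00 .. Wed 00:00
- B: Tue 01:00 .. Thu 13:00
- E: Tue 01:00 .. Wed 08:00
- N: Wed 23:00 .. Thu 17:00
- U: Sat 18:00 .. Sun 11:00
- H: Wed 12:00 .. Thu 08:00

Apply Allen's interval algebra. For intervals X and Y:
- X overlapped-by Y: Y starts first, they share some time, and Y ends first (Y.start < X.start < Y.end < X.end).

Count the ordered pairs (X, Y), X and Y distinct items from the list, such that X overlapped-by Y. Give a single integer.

Checking all 42 ordered pairs for relation 'overlapped-by'; matching pairs in alphabetical order:
(B, F): B overlapped-by F ✓
(E, F): E overlapped-by F ✓
(N, B): N overlapped-by B ✓
(N, H): N overlapped-by H ✓
Count: 4.

4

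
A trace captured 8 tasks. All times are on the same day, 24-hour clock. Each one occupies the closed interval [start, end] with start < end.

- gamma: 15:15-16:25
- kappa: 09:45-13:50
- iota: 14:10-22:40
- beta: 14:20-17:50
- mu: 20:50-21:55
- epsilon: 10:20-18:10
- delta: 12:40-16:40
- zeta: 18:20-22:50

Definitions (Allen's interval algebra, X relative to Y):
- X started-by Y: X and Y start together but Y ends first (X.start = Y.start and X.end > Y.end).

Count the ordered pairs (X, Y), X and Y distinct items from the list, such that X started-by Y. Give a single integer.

Checking all 56 ordered pairs for relation 'started-by'; matching pairs in alphabetical order:
No pair satisfies it.
Count: 0.

0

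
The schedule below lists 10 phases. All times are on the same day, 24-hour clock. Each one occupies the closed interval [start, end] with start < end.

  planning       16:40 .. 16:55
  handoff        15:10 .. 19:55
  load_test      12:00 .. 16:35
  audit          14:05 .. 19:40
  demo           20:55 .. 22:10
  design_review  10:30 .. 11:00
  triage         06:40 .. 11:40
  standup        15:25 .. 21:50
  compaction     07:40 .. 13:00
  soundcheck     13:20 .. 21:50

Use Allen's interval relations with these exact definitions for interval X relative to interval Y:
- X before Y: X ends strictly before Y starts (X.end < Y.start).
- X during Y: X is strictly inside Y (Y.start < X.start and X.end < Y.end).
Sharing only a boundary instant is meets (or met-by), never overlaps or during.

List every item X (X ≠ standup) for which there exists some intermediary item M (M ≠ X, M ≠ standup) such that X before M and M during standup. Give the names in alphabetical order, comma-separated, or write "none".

Target standup = [15:25, 21:50].
Intermediaries M with M during standup: planning.
Via planning — items with X before planning: compaction, design_review, load_test, triage.
Union: compaction, design_review, load_test, triage.

compaction, design_review, load_test, triage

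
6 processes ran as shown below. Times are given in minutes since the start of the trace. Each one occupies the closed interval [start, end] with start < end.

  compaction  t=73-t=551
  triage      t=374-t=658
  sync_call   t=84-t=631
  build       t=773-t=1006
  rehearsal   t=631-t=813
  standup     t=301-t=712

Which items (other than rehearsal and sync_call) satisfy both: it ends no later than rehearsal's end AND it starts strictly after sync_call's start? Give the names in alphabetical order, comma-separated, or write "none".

Conditions: its end is no later than rehearsal's end (X.end <= t=813) AND its start is strictly after sync_call's start (X.start > t=84).
build: end t=1006 <= t=813? ✗; start t=773 > t=84? ✓ → no.
compaction: end t=551 <= t=813? ✓; start t=73 > t=84? ✗ → no.
standup: end t=712 <= t=813? ✓; start t=301 > t=84? ✓ → yes.
triage: end t=658 <= t=813? ✓; start t=374 > t=84? ✓ → yes.
Result: standup, triage.

standup, triage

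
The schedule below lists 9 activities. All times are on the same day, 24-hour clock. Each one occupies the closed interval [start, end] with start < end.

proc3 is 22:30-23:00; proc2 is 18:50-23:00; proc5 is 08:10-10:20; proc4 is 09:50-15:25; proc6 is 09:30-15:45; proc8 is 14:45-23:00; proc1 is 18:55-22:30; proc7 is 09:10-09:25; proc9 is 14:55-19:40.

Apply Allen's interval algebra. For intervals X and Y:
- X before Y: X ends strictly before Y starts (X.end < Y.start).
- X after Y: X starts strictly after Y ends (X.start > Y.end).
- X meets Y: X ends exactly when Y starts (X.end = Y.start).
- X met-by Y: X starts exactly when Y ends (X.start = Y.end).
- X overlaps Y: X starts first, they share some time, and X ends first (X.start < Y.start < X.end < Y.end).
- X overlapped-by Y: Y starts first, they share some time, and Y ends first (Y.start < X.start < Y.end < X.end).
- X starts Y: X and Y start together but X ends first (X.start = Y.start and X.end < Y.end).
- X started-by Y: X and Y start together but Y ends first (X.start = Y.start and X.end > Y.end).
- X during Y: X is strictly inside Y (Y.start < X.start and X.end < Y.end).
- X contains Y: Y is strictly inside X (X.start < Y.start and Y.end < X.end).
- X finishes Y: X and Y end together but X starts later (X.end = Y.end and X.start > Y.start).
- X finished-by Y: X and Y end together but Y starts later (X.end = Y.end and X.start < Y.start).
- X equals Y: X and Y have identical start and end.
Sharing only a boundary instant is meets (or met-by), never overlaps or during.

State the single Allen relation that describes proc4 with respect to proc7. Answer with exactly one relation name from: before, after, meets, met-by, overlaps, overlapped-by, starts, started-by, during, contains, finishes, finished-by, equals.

after

proc4 = [09:50, 15:25]; proc7 = [09:10, 09:25].
Compare endpoints: proc4.start > proc7.start, proc4.start > proc7.end, proc4.end > proc7.start, proc4.end > proc7.end.
That pattern is 'after'.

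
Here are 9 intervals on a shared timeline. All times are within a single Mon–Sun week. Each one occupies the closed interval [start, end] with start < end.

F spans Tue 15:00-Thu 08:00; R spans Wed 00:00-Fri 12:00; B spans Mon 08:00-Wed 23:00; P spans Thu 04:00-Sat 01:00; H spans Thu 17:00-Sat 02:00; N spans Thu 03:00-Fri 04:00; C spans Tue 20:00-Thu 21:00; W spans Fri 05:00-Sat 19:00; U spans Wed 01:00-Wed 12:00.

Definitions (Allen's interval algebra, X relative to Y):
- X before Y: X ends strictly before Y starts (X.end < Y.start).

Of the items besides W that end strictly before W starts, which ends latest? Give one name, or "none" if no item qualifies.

Target W = [Fri 05:00, Sat 19:00].
B [Mon 08:00, Wed 23:00] → before → candidate.
C [Tue 20:00, Thu 21:00] → before → candidate.
F [Tue 15:00, Thu 08:00] → before → candidate.
H [Thu 17:00, Sat 02:00] → overlaps → excluded.
N [Thu 03:00, Fri 04:00] → before → candidate.
P [Thu 04:00, Sat 01:00] → overlaps → excluded.
R [Wed 00:00, Fri 12:00] → overlaps → excluded.
U [Wed 01:00, Wed 12:00] → before → candidate.
Among candidates, latest end is Fri 04:00 → N.

N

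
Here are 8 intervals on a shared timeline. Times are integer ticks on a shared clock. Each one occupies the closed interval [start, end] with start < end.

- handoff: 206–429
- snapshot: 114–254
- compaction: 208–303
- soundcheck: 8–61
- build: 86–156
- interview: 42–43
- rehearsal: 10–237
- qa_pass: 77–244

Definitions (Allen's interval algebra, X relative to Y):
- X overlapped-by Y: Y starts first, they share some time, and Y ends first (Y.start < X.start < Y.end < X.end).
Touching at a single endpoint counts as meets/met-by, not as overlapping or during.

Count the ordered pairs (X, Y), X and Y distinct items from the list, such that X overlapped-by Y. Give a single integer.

Checking all 56 ordered pairs for relation 'overlapped-by'; matching pairs in alphabetical order:
(compaction, qa_pass): compaction overlapped-by qa_pass ✓
(compaction, rehearsal): compaction overlapped-by rehearsal ✓
(compaction, snapshot): compaction overlapped-by snapshot ✓
(handoff, qa_pass): handoff overlapped-by qa_pass ✓
(handoff, rehearsal): handoff overlapped-by rehearsal ✓
(handoff, snapshot): handoff overlapped-by snapshot ✓
(qa_pass, rehearsal): qa_pass overlapped-by rehearsal ✓
(rehearsal, soundcheck): rehearsal overlapped-by soundcheck ✓
(snapshot, build): snapshot overlapped-by build ✓
(snapshot, qa_pass): snapshot overlapped-by qa_pass ✓
(snapshot, rehearsal): snapshot overlapped-by rehearsal ✓
Count: 11.

11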